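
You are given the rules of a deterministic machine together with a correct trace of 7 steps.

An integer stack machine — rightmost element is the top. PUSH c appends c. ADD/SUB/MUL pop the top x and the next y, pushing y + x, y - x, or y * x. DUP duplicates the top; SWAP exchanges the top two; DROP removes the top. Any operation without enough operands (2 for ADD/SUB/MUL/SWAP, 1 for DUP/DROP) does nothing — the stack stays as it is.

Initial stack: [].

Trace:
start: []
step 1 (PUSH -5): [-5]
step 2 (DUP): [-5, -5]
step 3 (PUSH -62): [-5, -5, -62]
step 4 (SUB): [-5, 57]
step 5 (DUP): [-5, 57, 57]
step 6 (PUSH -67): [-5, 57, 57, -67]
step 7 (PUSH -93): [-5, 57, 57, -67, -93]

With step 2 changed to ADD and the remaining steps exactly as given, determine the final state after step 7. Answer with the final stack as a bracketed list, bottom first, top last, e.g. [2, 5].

(re-executing from step 2 with the substitution; state before step 2: [-5])
step 2 (ADD): [-5]
step 3 (PUSH -62): [-5, -62]
step 4 (SUB): [57]
step 5 (DUP): [57, 57]
step 6 (PUSH -67): [57, 57, -67]
step 7 (PUSH -93): [57, 57, -67, -93]

[57, 57, -67, -93]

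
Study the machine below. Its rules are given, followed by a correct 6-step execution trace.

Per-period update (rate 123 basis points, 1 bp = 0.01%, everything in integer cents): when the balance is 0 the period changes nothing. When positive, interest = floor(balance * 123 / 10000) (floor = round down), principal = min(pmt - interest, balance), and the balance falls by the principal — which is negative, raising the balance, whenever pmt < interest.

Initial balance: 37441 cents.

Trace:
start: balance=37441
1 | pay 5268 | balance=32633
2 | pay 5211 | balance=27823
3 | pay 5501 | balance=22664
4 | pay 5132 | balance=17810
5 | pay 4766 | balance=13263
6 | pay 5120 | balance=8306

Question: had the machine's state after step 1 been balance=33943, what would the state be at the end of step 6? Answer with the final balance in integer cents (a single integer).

state after step 1 := balance=33943
2 | pay 5211 | balance=29149
3 | pay 5501 | balance=24006
4 | pay 5132 | balance=19169
5 | pay 4766 | balance=14638
6 | pay 5120 | balance=9698

9698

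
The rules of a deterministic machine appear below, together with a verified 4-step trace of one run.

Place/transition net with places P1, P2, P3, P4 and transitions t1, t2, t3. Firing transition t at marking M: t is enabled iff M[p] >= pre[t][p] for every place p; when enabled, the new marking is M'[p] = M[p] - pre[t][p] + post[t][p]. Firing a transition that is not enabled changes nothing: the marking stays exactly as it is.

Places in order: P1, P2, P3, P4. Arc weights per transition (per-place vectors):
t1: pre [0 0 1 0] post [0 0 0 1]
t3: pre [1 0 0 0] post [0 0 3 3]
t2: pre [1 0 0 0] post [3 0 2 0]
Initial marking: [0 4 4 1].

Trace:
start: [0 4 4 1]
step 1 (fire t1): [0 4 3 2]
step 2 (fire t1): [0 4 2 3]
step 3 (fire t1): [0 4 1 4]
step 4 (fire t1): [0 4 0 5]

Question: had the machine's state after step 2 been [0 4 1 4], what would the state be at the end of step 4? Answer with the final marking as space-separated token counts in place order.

state after step 2 := [0 4 1 4]
step 3 (fire t1): [0 4 0 5]
step 4 (fire t1): [0 4 0 5]

0 4 0 5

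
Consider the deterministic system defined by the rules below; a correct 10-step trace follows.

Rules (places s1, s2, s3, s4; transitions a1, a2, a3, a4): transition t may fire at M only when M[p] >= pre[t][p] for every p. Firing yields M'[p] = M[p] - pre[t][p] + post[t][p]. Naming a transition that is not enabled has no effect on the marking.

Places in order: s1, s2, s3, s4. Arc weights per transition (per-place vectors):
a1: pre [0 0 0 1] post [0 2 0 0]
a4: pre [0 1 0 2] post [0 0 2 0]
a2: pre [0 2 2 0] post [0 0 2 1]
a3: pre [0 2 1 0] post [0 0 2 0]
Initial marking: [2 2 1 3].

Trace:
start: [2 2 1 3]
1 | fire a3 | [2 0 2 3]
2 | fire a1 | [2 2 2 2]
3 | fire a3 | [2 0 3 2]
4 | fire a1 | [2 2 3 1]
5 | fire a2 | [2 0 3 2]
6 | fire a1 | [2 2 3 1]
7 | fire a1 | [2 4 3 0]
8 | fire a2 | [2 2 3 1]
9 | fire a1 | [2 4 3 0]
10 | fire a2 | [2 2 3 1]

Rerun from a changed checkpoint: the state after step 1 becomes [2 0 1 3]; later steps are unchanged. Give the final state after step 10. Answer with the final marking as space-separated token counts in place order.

2 2 2 1

state after step 1 := [2 0 1 3]
2 | fire a1 | [2 2 1 2]
3 | fire a3 | [2 0 2 2]
4 | fire a1 | [2 2 2 1]
5 | fire a2 | [2 0 2 2]
6 | fire a1 | [2 2 2 1]
7 | fire a1 | [2 4 2 0]
8 | fire a2 | [2 2 2 1]
9 | fire a1 | [2 4 2 0]
10 | fire a2 | [2 2 2 1]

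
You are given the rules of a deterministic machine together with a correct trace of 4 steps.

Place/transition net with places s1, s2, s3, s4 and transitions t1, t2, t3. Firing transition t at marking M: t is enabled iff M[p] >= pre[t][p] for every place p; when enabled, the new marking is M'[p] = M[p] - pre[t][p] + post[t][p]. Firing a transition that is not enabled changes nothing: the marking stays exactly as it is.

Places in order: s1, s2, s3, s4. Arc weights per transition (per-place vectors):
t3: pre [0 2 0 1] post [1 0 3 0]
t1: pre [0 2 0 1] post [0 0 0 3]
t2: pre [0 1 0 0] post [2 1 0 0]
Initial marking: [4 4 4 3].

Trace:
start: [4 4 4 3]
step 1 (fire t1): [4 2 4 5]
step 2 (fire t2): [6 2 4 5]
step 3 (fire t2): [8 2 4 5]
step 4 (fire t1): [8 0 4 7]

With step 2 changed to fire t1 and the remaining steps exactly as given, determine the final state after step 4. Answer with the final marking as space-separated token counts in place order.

4 0 4 7

(re-executing from step 2 with the substitution; state before step 2: [4 2 4 5])
step 2 (fire t1): [4 0 4 7]
step 3 (fire t2): [4 0 4 7]
step 4 (fire t1): [4 0 4 7]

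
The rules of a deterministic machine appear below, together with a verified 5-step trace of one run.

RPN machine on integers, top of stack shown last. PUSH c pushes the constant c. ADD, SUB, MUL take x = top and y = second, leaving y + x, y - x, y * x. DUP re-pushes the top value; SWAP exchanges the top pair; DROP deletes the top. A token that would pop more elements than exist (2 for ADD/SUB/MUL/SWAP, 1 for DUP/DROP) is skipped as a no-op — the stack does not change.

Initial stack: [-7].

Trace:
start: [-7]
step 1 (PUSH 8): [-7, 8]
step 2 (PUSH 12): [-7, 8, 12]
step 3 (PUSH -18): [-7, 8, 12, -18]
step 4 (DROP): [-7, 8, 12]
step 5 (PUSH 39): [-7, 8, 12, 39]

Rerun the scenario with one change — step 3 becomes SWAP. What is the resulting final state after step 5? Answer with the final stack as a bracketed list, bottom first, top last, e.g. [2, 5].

(re-executing from step 3 with the substitution; state before step 3: [-7, 8, 12])
step 3 (SWAP): [-7, 12, 8]
step 4 (DROP): [-7, 12]
step 5 (PUSH 39): [-7, 12, 39]

[-7, 12, 39]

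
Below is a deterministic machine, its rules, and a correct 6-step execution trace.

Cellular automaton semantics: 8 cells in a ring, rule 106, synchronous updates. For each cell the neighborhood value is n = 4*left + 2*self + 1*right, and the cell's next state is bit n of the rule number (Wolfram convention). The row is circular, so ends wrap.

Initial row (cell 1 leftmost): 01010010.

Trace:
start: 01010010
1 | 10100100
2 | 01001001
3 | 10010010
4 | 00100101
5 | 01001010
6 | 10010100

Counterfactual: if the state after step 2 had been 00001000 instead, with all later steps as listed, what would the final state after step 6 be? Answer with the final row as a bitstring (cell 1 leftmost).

10000000

state after step 2 := 00001000
3 | 00010000
4 | 00100000
5 | 01000000
6 | 10000000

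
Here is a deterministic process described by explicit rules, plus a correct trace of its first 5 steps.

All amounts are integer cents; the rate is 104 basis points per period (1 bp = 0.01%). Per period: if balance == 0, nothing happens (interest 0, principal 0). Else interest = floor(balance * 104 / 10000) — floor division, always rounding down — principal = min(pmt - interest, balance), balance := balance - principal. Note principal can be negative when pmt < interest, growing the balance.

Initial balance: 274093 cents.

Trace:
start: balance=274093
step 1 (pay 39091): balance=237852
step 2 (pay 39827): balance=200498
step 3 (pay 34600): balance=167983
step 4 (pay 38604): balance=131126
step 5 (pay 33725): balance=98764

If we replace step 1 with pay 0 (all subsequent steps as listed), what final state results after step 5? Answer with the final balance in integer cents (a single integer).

139507

(re-executing from step 1 with the substitution; state before step 1: balance=274093)
step 1 (pay 0): balance=276943
step 2 (pay 39827): balance=239996
step 3 (pay 34600): balance=207891
step 4 (pay 38604): balance=171449
step 5 (pay 33725): balance=139507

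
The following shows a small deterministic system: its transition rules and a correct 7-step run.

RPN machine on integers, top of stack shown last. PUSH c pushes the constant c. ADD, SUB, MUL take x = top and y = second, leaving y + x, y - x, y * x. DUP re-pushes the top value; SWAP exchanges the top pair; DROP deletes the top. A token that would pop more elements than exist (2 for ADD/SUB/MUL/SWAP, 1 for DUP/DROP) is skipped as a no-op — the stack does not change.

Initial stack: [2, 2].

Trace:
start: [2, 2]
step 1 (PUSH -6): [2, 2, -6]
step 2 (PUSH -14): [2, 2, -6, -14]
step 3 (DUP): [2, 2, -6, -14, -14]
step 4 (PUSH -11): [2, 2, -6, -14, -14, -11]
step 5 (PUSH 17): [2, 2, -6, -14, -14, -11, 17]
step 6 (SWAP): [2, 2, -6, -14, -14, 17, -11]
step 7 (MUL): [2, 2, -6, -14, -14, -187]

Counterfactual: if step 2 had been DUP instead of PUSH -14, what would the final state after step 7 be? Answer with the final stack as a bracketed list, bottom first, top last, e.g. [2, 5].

[2, 2, -6, -6, -6, -187]

(re-executing from step 2 with the substitution; state before step 2: [2, 2, -6])
step 2 (DUP): [2, 2, -6, -6]
step 3 (DUP): [2, 2, -6, -6, -6]
step 4 (PUSH -11): [2, 2, -6, -6, -6, -11]
step 5 (PUSH 17): [2, 2, -6, -6, -6, -11, 17]
step 6 (SWAP): [2, 2, -6, -6, -6, 17, -11]
step 7 (MUL): [2, 2, -6, -6, -6, -187]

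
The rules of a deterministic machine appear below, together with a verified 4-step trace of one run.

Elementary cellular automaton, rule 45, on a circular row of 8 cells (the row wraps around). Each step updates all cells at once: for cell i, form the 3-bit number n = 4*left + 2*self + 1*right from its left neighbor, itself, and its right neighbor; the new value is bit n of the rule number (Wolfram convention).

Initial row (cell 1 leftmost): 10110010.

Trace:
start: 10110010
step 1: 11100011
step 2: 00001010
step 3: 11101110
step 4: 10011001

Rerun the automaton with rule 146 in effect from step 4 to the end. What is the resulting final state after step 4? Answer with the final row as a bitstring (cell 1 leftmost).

01000100

(re-executing step 4 under rule 146; state before step 4: 11101110)
step 4: 01000100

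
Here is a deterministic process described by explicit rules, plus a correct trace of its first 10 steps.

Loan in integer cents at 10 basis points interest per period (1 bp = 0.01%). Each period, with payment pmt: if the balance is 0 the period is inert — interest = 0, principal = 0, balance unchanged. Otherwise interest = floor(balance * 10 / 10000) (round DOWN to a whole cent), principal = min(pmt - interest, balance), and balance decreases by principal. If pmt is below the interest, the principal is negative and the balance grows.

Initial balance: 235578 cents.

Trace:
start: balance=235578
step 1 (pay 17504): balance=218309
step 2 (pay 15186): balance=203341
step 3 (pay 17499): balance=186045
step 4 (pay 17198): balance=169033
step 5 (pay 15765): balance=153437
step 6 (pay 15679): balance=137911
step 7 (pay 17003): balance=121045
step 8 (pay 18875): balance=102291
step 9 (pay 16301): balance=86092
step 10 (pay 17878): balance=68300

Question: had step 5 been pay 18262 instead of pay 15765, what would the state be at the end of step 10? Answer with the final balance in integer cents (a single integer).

(re-executing from step 5 with the substitution; state before step 5: balance=169033)
step 5 (pay 18262): balance=150940
step 6 (pay 15679): balance=135411
step 7 (pay 17003): balance=118543
step 8 (pay 18875): balance=99786
step 9 (pay 16301): balance=83584
step 10 (pay 17878): balance=65789

65789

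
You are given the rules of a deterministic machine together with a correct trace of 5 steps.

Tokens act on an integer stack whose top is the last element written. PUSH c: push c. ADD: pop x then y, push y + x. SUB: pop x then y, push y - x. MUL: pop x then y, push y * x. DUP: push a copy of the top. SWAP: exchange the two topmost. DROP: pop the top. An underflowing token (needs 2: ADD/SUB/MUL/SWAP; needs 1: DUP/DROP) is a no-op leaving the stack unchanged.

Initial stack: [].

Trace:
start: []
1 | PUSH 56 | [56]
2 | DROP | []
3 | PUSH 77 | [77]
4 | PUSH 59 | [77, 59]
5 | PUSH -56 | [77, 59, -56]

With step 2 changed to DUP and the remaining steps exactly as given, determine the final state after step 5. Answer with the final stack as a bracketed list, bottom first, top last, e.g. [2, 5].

[56, 56, 77, 59, -56]

(re-executing from step 2 with the substitution; state before step 2: [56])
2 | DUP | [56, 56]
3 | PUSH 77 | [56, 56, 77]
4 | PUSH 59 | [56, 56, 77, 59]
5 | PUSH -56 | [56, 56, 77, 59, -56]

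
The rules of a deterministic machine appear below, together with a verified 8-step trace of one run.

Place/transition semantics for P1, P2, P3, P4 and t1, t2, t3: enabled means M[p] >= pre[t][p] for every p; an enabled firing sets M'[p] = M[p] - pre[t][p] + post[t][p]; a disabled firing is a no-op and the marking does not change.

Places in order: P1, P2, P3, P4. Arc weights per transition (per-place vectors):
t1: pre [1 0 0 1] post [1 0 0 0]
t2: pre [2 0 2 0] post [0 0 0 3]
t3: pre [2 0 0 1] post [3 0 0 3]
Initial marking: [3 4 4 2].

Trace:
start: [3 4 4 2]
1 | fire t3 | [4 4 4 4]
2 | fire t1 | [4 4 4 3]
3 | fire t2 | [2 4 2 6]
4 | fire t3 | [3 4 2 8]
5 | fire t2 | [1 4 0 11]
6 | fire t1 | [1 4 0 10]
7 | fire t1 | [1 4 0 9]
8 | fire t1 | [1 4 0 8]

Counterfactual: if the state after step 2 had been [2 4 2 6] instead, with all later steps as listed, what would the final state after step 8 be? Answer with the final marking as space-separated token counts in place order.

0 4 0 9

state after step 2 := [2 4 2 6]
3 | fire t2 | [0 4 0 9]
4 | fire t3 | [0 4 0 9]
5 | fire t2 | [0 4 0 9]
6 | fire t1 | [0 4 0 9]
7 | fire t1 | [0 4 0 9]
8 | fire t1 | [0 4 0 9]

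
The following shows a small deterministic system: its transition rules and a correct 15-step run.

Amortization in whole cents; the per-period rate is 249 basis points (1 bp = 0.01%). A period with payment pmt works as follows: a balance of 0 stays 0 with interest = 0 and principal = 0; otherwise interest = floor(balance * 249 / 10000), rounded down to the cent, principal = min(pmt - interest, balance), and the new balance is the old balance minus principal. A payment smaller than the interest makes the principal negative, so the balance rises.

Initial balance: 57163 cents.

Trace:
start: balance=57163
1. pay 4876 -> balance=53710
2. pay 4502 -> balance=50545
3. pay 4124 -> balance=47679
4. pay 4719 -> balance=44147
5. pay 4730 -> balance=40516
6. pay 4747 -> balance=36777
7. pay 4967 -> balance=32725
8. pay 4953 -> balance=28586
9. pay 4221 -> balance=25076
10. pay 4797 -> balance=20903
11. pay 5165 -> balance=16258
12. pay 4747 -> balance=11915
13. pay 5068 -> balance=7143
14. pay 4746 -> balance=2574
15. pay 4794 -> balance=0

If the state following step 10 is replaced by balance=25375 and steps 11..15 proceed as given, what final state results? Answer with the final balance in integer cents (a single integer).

2900

state after step 10 := balance=25375
11. pay 5165 -> balance=20841
12. pay 4747 -> balance=16612
13. pay 5068 -> balance=11957
14. pay 4746 -> balance=7508
15. pay 4794 -> balance=2900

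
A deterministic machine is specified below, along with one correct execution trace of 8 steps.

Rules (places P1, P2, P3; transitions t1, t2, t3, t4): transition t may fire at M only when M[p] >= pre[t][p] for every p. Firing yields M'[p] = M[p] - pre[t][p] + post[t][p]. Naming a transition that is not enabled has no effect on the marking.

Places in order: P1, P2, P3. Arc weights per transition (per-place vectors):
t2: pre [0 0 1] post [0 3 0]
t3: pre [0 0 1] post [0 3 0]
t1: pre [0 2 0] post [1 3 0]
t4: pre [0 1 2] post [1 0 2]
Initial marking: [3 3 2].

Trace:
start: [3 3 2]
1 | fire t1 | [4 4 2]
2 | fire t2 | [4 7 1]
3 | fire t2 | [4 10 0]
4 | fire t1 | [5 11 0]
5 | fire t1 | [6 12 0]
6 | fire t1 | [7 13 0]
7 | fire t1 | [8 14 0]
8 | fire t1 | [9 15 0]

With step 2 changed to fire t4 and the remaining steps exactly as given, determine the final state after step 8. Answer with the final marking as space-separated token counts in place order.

10 11 1

(re-executing from step 2 with the substitution; state before step 2: [4 4 2])
2 | fire t4 | [5 3 2]
3 | fire t2 | [5 6 1]
4 | fire t1 | [6 7 1]
5 | fire t1 | [7 8 1]
6 | fire t1 | [8 9 1]
7 | fire t1 | [9 10 1]
8 | fire t1 | [10 11 1]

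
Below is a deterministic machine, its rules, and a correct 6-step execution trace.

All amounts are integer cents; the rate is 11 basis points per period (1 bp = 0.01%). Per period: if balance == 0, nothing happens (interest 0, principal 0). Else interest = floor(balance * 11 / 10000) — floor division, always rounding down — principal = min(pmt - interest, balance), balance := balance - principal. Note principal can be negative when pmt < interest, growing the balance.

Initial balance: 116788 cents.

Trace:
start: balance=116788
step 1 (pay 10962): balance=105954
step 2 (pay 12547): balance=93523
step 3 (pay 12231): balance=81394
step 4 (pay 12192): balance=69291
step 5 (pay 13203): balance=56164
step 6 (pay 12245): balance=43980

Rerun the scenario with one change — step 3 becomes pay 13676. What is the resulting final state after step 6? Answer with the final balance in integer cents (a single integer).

42530

(re-executing from step 3 with the substitution; state before step 3: balance=93523)
step 3 (pay 13676): balance=79949
step 4 (pay 12192): balance=67844
step 5 (pay 13203): balance=54715
step 6 (pay 12245): balance=42530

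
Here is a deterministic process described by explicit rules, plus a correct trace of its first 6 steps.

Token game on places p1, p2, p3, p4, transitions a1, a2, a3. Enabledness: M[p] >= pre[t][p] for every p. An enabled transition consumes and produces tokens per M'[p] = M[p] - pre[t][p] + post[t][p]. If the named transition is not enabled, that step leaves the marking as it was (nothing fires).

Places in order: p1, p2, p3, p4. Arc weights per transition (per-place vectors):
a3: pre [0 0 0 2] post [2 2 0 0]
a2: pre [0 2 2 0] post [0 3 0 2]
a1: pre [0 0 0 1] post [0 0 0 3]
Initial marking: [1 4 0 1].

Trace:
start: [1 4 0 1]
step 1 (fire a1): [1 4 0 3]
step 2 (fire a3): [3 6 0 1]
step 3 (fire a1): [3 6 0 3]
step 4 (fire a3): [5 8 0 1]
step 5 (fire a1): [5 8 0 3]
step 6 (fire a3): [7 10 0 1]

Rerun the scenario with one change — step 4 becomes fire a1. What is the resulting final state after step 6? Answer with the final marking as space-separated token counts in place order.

5 8 0 5

(re-executing from step 4 with the substitution; state before step 4: [3 6 0 3])
step 4 (fire a1): [3 6 0 5]
step 5 (fire a1): [3 6 0 7]
step 6 (fire a3): [5 8 0 5]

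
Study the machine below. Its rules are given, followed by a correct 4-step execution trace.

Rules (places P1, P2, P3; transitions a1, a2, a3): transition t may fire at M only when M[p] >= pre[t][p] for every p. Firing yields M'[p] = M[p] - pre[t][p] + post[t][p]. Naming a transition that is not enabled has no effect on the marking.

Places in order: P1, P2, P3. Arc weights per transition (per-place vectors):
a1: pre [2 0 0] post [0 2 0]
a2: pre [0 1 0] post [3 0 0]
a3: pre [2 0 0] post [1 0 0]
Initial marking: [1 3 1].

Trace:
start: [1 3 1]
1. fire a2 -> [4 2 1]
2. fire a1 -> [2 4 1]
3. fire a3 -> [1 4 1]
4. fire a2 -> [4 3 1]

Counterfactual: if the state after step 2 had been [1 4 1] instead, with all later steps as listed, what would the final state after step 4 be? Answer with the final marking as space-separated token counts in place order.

4 3 1

state after step 2 := [1 4 1]
3. fire a3 -> [1 4 1]
4. fire a2 -> [4 3 1]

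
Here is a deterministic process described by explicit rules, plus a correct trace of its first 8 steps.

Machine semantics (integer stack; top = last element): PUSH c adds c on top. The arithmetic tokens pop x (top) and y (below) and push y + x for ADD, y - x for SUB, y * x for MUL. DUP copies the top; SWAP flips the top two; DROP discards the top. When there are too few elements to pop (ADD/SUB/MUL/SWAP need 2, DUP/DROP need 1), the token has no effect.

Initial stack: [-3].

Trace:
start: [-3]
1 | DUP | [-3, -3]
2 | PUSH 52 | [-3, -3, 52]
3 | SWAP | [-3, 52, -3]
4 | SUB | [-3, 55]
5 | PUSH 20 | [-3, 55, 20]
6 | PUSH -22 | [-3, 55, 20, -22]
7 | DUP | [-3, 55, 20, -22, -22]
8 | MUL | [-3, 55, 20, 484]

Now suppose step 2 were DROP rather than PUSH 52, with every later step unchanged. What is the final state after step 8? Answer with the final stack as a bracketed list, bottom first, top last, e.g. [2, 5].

(re-executing from step 2 with the substitution; state before step 2: [-3, -3])
2 | DROP | [-3]
3 | SWAP | [-3]
4 | SUB | [-3]
5 | PUSH 20 | [-3, 20]
6 | PUSH -22 | [-3, 20, -22]
7 | DUP | [-3, 20, -22, -22]
8 | MUL | [-3, 20, 484]

[-3, 20, 484]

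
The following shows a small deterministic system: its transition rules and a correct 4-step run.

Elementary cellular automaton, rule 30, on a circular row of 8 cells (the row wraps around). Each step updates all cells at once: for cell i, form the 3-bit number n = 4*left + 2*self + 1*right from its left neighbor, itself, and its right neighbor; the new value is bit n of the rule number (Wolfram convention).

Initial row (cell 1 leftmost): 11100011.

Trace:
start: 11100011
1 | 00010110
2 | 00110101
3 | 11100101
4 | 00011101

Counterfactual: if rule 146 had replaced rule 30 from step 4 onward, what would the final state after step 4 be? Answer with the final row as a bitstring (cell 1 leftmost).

11011000

(re-executing step 4 under rule 146; state before step 4: 11100101)
4 | 11011000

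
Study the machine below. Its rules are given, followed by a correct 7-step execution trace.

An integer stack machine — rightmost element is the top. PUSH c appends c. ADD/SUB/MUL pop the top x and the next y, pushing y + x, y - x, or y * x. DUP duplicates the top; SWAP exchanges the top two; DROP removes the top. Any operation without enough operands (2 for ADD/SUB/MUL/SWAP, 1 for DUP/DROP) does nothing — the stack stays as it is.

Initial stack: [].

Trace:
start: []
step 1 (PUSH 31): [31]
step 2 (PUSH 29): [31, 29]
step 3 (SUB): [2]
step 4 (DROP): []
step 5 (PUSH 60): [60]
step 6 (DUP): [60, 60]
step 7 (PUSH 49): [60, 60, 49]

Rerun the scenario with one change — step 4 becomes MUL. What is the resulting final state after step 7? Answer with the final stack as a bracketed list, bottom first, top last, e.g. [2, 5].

(re-executing from step 4 with the substitution; state before step 4: [2])
step 4 (MUL): [2]
step 5 (PUSH 60): [2, 60]
step 6 (DUP): [2, 60, 60]
step 7 (PUSH 49): [2, 60, 60, 49]

[2, 60, 60, 49]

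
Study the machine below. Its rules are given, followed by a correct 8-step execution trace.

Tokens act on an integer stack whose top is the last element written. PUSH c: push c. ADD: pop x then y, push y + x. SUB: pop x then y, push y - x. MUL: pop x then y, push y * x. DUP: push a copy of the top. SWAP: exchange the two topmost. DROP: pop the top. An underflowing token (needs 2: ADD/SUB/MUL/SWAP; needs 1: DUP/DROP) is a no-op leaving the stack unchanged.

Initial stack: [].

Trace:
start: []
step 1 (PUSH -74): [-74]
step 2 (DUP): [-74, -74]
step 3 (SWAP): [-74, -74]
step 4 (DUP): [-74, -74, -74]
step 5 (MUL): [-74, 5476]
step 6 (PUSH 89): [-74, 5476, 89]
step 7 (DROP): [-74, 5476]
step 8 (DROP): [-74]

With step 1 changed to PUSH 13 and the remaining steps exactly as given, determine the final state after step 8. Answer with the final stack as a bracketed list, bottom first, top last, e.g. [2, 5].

[13]

(re-executing from step 1 with the substitution; state before step 1: [])
step 1 (PUSH 13): [13]
step 2 (DUP): [13, 13]
step 3 (SWAP): [13, 13]
step 4 (DUP): [13, 13, 13]
step 5 (MUL): [13, 169]
step 6 (PUSH 89): [13, 169, 89]
step 7 (DROP): [13, 169]
step 8 (DROP): [13]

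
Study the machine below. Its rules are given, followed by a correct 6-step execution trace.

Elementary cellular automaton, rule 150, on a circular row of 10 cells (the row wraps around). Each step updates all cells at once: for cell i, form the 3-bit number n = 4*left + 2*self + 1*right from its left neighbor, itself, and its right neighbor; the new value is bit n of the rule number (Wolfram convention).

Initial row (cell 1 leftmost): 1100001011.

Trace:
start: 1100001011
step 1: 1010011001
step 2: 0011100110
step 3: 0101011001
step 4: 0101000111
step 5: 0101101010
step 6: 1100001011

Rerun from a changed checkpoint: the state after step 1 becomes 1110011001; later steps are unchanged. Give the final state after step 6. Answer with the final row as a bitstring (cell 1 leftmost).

state after step 1 := 1110011001
step 2: 1101100110
step 3: 0000011000
step 4: 0000100100
step 5: 0001111110
step 6: 0010111101

0010111101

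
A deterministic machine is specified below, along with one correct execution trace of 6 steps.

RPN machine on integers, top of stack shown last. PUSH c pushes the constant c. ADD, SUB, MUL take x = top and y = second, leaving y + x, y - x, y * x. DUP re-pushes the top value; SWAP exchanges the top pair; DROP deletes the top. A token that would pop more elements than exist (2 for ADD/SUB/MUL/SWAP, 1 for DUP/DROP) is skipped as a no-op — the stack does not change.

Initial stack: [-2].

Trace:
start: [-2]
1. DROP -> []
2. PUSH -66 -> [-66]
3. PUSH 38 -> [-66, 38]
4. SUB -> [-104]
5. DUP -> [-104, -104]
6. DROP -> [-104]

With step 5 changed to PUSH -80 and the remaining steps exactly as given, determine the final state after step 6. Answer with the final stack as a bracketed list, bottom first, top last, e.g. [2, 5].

(re-executing from step 5 with the substitution; state before step 5: [-104])
5. PUSH -80 -> [-104, -80]
6. DROP -> [-104]

[-104]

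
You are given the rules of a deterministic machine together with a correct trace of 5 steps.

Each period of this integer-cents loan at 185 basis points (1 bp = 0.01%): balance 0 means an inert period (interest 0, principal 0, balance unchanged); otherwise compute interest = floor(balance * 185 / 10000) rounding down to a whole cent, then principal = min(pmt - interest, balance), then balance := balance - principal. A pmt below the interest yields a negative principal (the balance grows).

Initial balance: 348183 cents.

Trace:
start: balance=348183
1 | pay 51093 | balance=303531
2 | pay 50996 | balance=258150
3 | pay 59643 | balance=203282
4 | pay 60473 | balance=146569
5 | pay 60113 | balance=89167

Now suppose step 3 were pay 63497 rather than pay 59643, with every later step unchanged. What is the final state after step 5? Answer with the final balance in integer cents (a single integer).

(re-executing from step 3 with the substitution; state before step 3: balance=258150)
3 | pay 63497 | balance=199428
4 | pay 60473 | balance=142644
5 | pay 60113 | balance=85169

85169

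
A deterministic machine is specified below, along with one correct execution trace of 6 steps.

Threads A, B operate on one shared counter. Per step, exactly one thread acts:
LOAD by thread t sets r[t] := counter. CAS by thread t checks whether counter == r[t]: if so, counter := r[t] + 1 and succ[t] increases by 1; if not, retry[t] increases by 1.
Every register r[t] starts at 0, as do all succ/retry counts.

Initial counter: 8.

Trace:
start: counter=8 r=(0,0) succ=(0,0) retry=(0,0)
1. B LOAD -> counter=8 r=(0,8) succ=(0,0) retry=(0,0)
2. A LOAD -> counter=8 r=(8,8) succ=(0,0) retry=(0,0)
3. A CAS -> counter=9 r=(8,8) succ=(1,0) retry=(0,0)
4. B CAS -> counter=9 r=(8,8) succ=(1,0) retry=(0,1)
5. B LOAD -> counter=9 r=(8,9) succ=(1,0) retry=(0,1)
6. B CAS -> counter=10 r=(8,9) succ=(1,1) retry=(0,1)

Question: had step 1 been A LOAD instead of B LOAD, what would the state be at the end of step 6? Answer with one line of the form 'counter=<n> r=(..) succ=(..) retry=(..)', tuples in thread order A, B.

(re-executing from step 1 with the substitution; state before step 1: counter=8 r=(0,0) succ=(0,0) retry=(0,0))
1. A LOAD -> counter=8 r=(8,0) succ=(0,0) retry=(0,0)
2. A LOAD -> counter=8 r=(8,0) succ=(0,0) retry=(0,0)
3. A CAS -> counter=9 r=(8,0) succ=(1,0) retry=(0,0)
4. B CAS -> counter=9 r=(8,0) succ=(1,0) retry=(0,1)
5. B LOAD -> counter=9 r=(8,9) succ=(1,0) retry=(0,1)
6. B CAS -> counter=10 r=(8,9) succ=(1,1) retry=(0,1)

counter=10 r=(8,9) succ=(1,1) retry=(0,1)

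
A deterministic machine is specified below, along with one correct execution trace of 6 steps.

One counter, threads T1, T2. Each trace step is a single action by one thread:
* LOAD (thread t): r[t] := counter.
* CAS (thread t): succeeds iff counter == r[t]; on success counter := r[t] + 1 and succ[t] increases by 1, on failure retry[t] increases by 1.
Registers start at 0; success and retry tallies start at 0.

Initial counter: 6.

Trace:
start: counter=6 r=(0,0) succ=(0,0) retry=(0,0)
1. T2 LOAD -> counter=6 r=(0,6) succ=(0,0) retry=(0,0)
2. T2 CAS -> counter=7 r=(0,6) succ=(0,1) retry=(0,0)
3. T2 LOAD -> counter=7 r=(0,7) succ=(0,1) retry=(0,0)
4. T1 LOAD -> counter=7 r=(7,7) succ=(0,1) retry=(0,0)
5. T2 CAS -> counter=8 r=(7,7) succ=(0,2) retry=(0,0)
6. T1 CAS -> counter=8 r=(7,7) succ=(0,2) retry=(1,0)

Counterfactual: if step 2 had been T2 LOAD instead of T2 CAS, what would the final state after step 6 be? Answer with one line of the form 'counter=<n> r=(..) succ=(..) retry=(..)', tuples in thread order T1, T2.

(re-executing from step 2 with the substitution; state before step 2: counter=6 r=(0,6) succ=(0,0) retry=(0,0))
2. T2 LOAD -> counter=6 r=(0,6) succ=(0,0) retry=(0,0)
3. T2 LOAD -> counter=6 r=(0,6) succ=(0,0) retry=(0,0)
4. T1 LOAD -> counter=6 r=(6,6) succ=(0,0) retry=(0,0)
5. T2 CAS -> counter=7 r=(6,6) succ=(0,1) retry=(0,0)
6. T1 CAS -> counter=7 r=(6,6) succ=(0,1) retry=(1,0)

counter=7 r=(6,6) succ=(0,1) retry=(1,0)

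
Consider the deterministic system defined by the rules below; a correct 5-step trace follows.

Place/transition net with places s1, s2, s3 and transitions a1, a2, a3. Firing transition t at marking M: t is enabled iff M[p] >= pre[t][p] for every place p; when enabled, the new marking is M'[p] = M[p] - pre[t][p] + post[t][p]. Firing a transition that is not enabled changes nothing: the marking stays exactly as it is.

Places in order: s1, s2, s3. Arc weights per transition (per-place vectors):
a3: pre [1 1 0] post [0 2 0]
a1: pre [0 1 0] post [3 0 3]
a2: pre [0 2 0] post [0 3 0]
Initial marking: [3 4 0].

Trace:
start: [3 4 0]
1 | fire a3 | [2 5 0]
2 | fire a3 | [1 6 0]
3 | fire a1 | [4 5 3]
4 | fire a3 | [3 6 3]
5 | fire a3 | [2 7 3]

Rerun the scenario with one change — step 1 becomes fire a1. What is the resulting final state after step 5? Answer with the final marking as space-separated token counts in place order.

6 5 6

(re-executing from step 1 with the substitution; state before step 1: [3 4 0])
1 | fire a1 | [6 3 3]
2 | fire a3 | [5 4 3]
3 | fire a1 | [8 3 6]
4 | fire a3 | [7 4 6]
5 | fire a3 | [6 5 6]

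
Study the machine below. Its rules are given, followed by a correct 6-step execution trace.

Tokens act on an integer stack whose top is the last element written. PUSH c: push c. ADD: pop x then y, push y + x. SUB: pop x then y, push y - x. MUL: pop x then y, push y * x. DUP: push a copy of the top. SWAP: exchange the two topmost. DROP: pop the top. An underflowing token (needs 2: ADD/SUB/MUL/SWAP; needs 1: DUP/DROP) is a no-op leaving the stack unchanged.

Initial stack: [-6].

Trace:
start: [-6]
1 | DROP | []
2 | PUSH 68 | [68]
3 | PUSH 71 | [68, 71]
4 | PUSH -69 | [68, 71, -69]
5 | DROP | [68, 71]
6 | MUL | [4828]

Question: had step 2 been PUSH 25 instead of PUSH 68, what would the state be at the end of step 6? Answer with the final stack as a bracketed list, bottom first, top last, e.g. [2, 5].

(re-executing from step 2 with the substitution; state before step 2: [])
2 | PUSH 25 | [25]
3 | PUSH 71 | [25, 71]
4 | PUSH -69 | [25, 71, -69]
5 | DROP | [25, 71]
6 | MUL | [1775]

[1775]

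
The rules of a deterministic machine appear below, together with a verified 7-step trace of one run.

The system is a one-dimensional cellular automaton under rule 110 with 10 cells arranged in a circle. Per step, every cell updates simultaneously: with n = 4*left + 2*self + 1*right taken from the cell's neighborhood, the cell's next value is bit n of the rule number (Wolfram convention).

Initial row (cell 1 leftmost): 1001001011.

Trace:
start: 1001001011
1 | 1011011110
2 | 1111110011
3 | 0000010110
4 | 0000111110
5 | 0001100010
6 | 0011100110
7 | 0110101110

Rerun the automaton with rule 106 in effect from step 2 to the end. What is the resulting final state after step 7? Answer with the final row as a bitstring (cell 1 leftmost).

0101111010

(re-executing steps 2..7 under rule 106; state before step 2: 1011011110)
2 | 0111110011
3 | 1100010111
4 | 0100101100
5 | 1001011100
6 | 0010110101
7 | 0101111010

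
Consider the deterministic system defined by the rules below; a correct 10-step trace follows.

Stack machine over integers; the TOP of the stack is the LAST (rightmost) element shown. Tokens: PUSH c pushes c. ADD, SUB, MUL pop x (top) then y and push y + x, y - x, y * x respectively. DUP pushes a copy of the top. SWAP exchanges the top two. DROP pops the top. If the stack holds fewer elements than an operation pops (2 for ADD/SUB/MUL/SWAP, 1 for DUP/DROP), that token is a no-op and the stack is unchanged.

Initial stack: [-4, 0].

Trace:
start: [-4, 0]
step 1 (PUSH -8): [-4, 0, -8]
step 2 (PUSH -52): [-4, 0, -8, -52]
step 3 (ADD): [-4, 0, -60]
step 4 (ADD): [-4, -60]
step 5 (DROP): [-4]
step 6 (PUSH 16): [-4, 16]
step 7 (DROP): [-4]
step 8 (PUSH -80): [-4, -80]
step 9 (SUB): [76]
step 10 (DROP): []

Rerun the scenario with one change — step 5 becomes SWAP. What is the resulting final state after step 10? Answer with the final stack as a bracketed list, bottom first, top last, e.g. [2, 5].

(re-executing from step 5 with the substitution; state before step 5: [-4, -60])
step 5 (SWAP): [-60, -4]
step 6 (PUSH 16): [-60, -4, 16]
step 7 (DROP): [-60, -4]
step 8 (PUSH -80): [-60, -4, -80]
step 9 (SUB): [-60, 76]
step 10 (DROP): [-60]

[-60]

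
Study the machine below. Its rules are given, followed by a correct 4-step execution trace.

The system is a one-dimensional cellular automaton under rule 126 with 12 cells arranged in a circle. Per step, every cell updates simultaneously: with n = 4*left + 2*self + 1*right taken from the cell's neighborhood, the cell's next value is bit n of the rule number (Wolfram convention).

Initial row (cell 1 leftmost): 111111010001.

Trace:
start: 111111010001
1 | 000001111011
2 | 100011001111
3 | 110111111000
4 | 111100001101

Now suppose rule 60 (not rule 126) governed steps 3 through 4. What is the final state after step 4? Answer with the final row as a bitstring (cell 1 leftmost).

(re-executing steps 3..4 under rule 60; state before step 3: 100011001111)
3 | 010010101000
4 | 011011111100

011011111100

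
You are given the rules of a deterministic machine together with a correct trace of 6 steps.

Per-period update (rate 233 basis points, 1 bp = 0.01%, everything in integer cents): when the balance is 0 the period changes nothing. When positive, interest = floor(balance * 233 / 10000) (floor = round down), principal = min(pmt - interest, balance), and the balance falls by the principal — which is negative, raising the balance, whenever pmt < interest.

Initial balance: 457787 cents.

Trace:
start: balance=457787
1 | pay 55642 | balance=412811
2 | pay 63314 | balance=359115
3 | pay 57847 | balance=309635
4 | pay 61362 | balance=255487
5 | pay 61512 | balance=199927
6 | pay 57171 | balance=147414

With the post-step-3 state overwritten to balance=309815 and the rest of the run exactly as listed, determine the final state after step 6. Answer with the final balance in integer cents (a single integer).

state after step 3 := balance=309815
4 | pay 61362 | balance=255671
5 | pay 61512 | balance=200116
6 | pay 57171 | balance=147607

147607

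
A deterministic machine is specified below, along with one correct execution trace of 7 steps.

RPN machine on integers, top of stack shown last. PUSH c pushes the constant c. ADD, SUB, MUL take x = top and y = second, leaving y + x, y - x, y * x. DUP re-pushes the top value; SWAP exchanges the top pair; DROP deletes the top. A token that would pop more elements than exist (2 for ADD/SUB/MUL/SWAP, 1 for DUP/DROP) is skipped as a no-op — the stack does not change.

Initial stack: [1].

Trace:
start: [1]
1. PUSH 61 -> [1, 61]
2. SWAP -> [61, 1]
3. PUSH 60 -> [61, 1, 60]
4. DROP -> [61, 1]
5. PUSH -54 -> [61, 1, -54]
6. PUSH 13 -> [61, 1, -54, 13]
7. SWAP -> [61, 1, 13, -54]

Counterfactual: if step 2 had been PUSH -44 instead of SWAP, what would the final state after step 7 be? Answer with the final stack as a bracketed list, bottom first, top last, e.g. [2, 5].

(re-executing from step 2 with the substitution; state before step 2: [1, 61])
2. PUSH -44 -> [1, 61, -44]
3. PUSH 60 -> [1, 61, -44, 60]
4. DROP -> [1, 61, -44]
5. PUSH -54 -> [1, 61, -44, -54]
6. PUSH 13 -> [1, 61, -44, -54, 13]
7. SWAP -> [1, 61, -44, 13, -54]

[1, 61, -44, 13, -54]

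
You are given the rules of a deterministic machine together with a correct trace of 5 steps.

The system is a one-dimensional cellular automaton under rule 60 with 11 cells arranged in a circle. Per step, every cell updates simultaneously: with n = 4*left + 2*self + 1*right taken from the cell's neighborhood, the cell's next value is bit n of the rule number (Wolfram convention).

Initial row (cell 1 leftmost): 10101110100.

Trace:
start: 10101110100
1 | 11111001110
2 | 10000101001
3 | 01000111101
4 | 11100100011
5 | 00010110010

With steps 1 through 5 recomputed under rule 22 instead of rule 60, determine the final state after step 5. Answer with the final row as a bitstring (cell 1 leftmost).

00000100110

(re-executing steps 1..5 under rule 22; state before step 1: 10101110100)
1 | 10100000111
2 | 00110001000
3 | 01001011100
4 | 11111000010
5 | 00000100110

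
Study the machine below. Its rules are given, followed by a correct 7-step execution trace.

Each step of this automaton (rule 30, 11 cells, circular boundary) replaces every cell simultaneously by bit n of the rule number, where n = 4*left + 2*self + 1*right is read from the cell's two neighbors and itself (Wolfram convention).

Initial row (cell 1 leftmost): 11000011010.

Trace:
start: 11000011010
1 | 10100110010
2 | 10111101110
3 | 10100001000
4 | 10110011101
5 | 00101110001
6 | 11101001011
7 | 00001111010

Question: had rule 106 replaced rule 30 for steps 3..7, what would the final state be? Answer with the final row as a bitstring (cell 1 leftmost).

(re-executing steps 3..7 under rule 106; state before step 3: 10111101110)
3 | 01100111011
4 | 11101101111
5 | 00111111000
6 | 01100001000
7 | 11100010000

11100010000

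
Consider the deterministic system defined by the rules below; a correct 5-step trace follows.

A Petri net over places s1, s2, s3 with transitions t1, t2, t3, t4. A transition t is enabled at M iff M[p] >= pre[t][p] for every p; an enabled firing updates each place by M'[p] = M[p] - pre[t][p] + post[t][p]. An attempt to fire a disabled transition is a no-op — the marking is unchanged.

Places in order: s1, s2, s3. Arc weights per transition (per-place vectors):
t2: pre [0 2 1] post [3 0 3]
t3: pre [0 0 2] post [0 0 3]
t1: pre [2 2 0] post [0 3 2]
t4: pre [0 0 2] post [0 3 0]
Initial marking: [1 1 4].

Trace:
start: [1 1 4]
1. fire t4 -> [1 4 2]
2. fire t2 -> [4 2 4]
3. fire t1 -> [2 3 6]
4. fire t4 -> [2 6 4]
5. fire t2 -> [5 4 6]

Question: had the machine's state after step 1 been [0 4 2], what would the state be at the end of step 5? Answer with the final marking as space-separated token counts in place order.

4 4 6

state after step 1 := [0 4 2]
2. fire t2 -> [3 2 4]
3. fire t1 -> [1 3 6]
4. fire t4 -> [1 6 4]
5. fire t2 -> [4 4 6]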